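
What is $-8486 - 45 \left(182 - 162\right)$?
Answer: $-9386$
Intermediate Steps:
$-8486 - 45 \left(182 - 162\right) = -8486 - 900 = -9386$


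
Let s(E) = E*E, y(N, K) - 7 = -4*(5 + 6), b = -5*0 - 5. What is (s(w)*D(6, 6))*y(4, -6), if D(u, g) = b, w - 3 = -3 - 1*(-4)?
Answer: 2960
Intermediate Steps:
w = 4 (w = 3 + (-3 - 1*(-4)) = 3 + (-3 + 4) = 3 + 1 = 4)
b = -5 (b = 0 - 5 = -5)
y(N, K) = -37 (y(N, K) = 7 - 4*(5 + 6) = 7 - 4*11 = 7 - 44 = -37)
D(u, g) = -5
s(E) = E²
(s(w)*D(6, 6))*y(4, -6) = (4²*(-5))*(-37) = (16*(-5))*(-37) = -80*(-37) = 2960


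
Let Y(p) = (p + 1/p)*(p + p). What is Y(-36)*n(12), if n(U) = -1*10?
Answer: -25940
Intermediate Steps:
n(U) = -10
Y(p) = 2*p*(p + 1/p) (Y(p) = (p + 1/p)*(2*p) = 2*p*(p + 1/p))
Y(-36)*n(12) = (2 + 2*(-36)**2)*(-10) = (2 + 2*1296)*(-10) = (2 + 2592)*(-10) = 2594*(-10) = -25940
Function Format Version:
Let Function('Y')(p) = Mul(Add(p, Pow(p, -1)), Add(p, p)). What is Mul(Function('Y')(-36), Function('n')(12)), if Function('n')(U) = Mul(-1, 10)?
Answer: -25940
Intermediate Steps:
Function('n')(U) = -10
Function('Y')(p) = Mul(2, p, Add(p, Pow(p, -1))) (Function('Y')(p) = Mul(Add(p, Pow(p, -1)), Mul(2, p)) = Mul(2, p, Add(p, Pow(p, -1))))
Mul(Function('Y')(-36), Function('n')(12)) = Mul(Add(2, Mul(2, Pow(-36, 2))), -10) = Mul(Add(2, Mul(2, 1296)), -10) = Mul(Add(2, 2592), -10) = Mul(2594, -10) = -25940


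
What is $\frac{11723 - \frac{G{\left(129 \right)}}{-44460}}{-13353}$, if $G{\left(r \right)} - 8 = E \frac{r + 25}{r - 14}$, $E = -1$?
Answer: $- \frac{29969263733}{34136276850} \approx -0.87793$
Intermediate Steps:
$G{\left(r \right)} = 8 - \frac{25 + r}{-14 + r}$ ($G{\left(r \right)} = 8 - \frac{r + 25}{r - 14} = 8 - \frac{25 + r}{-14 + r}$)
$\frac{11723 - \frac{G{\left(129 \right)}}{-44460}}{-13353} = \frac{11723 - \frac{\frac{1}{-14 + 129} \left(-137 + 7 \cdot 129\right)}{-44460}}{-13353} = \left(11723 - \frac{-137 + 903}{115} \left(- \frac{1}{44460}\right)\right) \left(- \frac{1}{13353}\right) = \left(11723 - \frac{1}{115} \cdot 766 \left(- \frac{1}{44460}\right)\right) \left(- \frac{1}{13353}\right) = \left(11723 - \frac{766}{115} \left(- \frac{1}{44460}\right)\right) \left(- \frac{1}{13353}\right) = \left(11723 - - \frac{383}{2556450}\right) \left(- \frac{1}{13353}\right) = \left(11723 + \frac{383}{2556450}\right) \left(- \frac{1}{13353}\right) = \frac{29969263733}{2556450} \left(- \frac{1}{13353}\right) = - \frac{29969263733}{34136276850}$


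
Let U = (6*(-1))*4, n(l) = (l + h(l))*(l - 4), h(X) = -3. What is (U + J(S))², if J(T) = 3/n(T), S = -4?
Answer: 1798281/3136 ≈ 573.43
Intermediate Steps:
n(l) = (-4 + l)*(-3 + l) (n(l) = (l - 3)*(l - 4) = (-3 + l)*(-4 + l) = (-4 + l)*(-3 + l))
J(T) = 3/(12 + T² - 7*T)
U = -24 (U = -6*4 = -24)
(U + J(S))² = (-24 + 3/(12 + (-4)² - 7*(-4)))² = (-24 + 3/(12 + 16 + 28))² = (-24 + 3/56)² = (-1341/56)² = 1798281/3136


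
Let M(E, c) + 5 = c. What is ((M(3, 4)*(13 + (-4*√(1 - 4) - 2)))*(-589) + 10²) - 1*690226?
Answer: -683647 - 2356*I*√3 ≈ -6.8365e+5 - 4080.7*I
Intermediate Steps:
M(E, c) = -5 + c
((M(3, 4)*(13 + (-4*√(1 - 4) - 2)))*(-589) + 10²) - 1*690226 = (((-5 + 4)*(13 + (-4*√(1 - 4) - 2)))*(-589) + 10²) - 1*690226 = (-(13 + (-4*I*√3 - 2))*(-589) + 100) - 690226 = (-(13 + (-2 - 4*I*√3))*(-589) + 100) - 690226 = (-(11 - 4*I*√3)*(-589) + 100) - 690226 = ((-11 + 4*I*√3)*(-589) + 100) - 690226 = ((6479 - 2356*I*√3) + 100) - 690226 = (6579 - 2356*I*√3) - 690226 = -683647 - 2356*I*√3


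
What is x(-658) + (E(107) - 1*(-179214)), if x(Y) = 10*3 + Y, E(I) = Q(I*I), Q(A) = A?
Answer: 190035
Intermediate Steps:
E(I) = I² (E(I) = I*I = I²)
x(Y) = 30 + Y
x(-658) + (E(107) - 1*(-179214)) = (30 - 658) + (107² - 1*(-179214)) = -628 + (11449 + 179214) = -628 + 190663 = 190035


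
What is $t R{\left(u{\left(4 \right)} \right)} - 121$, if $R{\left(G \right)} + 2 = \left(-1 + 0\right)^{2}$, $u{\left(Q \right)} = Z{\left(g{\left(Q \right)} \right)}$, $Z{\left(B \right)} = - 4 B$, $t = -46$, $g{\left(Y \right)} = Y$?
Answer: $-75$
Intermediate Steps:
$u{\left(Q \right)} = - 4 Q$
$R{\left(G \right)} = -1$ ($R{\left(G \right)} = -2 + \left(-1 + 0\right)^{2} = -2 + \left(-1\right)^{2} = -2 + 1 = -1$)
$t R{\left(u{\left(4 \right)} \right)} - 121 = \left(-46\right) \left(-1\right) - 121 = 46 - 121 = -75$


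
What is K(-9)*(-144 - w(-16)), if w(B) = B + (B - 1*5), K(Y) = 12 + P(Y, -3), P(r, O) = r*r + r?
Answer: -8988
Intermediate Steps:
P(r, O) = r + r**2 (P(r, O) = r**2 + r = r + r**2)
K(Y) = 12 + Y*(1 + Y)
w(B) = -5 + 2*B (w(B) = B + (B - 5) = B + (-5 + B) = -5 + 2*B)
K(-9)*(-144 - w(-16)) = (12 - 9*(1 - 9))*(-144 - (-5 + 2*(-16))) = (12 - 9*(-8))*(-144 - (-5 - 32)) = (12 + 72)*(-144 - 1*(-37)) = 84*(-144 + 37) = 84*(-107) = -8988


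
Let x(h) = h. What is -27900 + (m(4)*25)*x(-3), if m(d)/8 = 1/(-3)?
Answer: -27700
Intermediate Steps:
m(d) = -8/3 (m(d) = 8/(-3) = 8*(-1/3) = -8/3)
-27900 + (m(4)*25)*x(-3) = -27900 - 8/3*25*(-3) = -27900 - 200/3*(-3) = -27900 + 200 = -27700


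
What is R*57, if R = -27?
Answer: -1539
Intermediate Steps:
R*57 = -27*57 = -1539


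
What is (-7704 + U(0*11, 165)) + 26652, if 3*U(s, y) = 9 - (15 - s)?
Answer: 18946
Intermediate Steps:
U(s, y) = -2 + s/3 (U(s, y) = (9 - (15 - s))/3 = (9 + (-15 + s))/3 = (-6 + s)/3 = -2 + s/3)
(-7704 + U(0*11, 165)) + 26652 = (-7704 + (-2 + (0*11)/3)) + 26652 = (-7704 + (-2 + (1/3)*0)) + 26652 = (-7704 + (-2 + 0)) + 26652 = (-7704 - 2) + 26652 = -7706 + 26652 = 18946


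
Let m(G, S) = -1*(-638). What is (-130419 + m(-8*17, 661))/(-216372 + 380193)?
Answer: -129781/163821 ≈ -0.79221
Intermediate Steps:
m(G, S) = 638
(-130419 + m(-8*17, 661))/(-216372 + 380193) = (-130419 + 638)/(-216372 + 380193) = -129781/163821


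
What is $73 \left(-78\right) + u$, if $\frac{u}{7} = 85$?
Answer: $-5099$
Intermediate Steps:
$u = 595$ ($u = 7 \cdot 85 = 595$)
$73 \left(-78\right) + u = 73 \left(-78\right) + 595 = -5694 + 595 = -5099$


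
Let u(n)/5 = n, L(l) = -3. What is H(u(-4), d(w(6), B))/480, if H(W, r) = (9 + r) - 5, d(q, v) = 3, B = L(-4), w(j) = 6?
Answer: 7/480 ≈ 0.014583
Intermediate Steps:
B = -3
u(n) = 5*n
H(W, r) = 4 + r
H(u(-4), d(w(6), B))/480 = (4 + 3)/480 = 7*(1/480) = 7/480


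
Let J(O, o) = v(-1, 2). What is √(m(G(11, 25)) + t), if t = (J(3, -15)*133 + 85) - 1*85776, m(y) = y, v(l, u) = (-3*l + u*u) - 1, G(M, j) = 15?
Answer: 37*I*√62 ≈ 291.34*I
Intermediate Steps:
v(l, u) = -1 + u² - 3*l (v(l, u) = (-3*l + u²) - 1 = (u² - 3*l) - 1 = -1 + u² - 3*l)
J(O, o) = 6 (J(O, o) = -1 + 2² - 3*(-1) = -1 + 4 + 3 = 6)
t = -84893 (t = (6*133 + 85) - 1*85776 = (798 + 85) - 85776 = 883 - 85776 = -84893)
√(m(G(11, 25)) + t) = √(15 - 84893) = √(-84878) = 37*I*√62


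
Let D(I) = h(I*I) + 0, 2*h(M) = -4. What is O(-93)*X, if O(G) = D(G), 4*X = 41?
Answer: -41/2 ≈ -20.500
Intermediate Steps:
X = 41/4 (X = (1/4)*41 = 41/4 ≈ 10.250)
h(M) = -2 (h(M) = (1/2)*(-4) = -2)
D(I) = -2 (D(I) = -2 + 0 = -2)
O(G) = -2
O(-93)*X = -2*41/4 = -41/2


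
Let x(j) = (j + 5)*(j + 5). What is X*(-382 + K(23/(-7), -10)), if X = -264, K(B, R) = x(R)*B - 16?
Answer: 887304/7 ≈ 1.2676e+5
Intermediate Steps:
x(j) = (5 + j)² (x(j) = (5 + j)*(5 + j) = (5 + j)²)
K(B, R) = -16 + B*(5 + R)² (K(B, R) = (5 + R)²*B - 16 = B*(5 + R)² - 16 = -16 + B*(5 + R)²)
X*(-382 + K(23/(-7), -10)) = -264*(-382 + (-16 + (23/(-7))*(5 - 10)²)) = -264*(-382 + (-16 + (23*(-⅐))*(-5)²)) = -264*(-382 + (-16 - 23/7*25)) = -264*(-382 + (-16 - 575/7)) = -264*(-382 - 687/7) = -264*(-3361/7) = 887304/7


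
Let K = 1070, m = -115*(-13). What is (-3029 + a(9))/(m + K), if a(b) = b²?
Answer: -2948/2565 ≈ -1.1493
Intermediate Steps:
m = 1495
(-3029 + a(9))/(m + K) = (-3029 + 9²)/(1495 + 1070) = (-3029 + 81)/2565 = -2948*1/2565 = -2948/2565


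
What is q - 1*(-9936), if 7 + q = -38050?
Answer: -28121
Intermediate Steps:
q = -38057 (q = -7 - 38050 = -38057)
q - 1*(-9936) = -38057 - 1*(-9936) = -38057 + 9936 = -28121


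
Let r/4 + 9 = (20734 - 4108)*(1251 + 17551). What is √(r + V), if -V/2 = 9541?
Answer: √1250389090 ≈ 35361.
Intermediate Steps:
V = -19082 (V = -2*9541 = -19082)
r = 1250408172 (r = -36 + 4*((20734 - 4108)*(1251 + 17551)) = -36 + 4*(16626*18802) = -36 + 4*312602052 = -36 + 1250408208 = 1250408172)
√(r + V) = √(1250408172 - 19082) = √1250389090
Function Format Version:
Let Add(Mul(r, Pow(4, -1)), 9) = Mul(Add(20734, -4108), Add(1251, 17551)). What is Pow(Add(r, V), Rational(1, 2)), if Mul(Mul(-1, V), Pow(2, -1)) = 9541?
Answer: Pow(1250389090, Rational(1, 2)) ≈ 35361.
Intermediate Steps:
V = -19082 (V = Mul(-2, 9541) = -19082)
r = 1250408172 (r = Add(-36, Mul(4, Mul(Add(20734, -4108), Add(1251, 17551)))) = Add(-36, Mul(4, Mul(16626, 18802))) = Add(-36, Mul(4, 312602052)) = Add(-36, 1250408208) = 1250408172)
Pow(Add(r, V), Rational(1, 2)) = Pow(Add(1250408172, -19082), Rational(1, 2)) = Pow(1250389090, Rational(1, 2))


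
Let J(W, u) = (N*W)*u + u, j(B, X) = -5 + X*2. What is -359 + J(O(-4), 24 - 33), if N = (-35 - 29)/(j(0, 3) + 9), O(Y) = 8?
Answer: 464/5 ≈ 92.800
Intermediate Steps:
j(B, X) = -5 + 2*X
N = -32/5 (N = (-35 - 29)/((-5 + 2*3) + 9) = -64/((-5 + 6) + 9) = -64/(1 + 9) = -64/10 = -64*1/10 = -32/5 ≈ -6.4000)
J(W, u) = u - 32*W*u/5 (J(W, u) = (-32*W/5)*u + u = -32*W*u/5 + u = u - 32*W*u/5)
-359 + J(O(-4), 24 - 33) = -359 + (24 - 33)*(5 - 32*8)/5 = -359 + (1/5)*(-9)*(5 - 256) = -359 + (1/5)*(-9)*(-251) = -359 + 2259/5 = 464/5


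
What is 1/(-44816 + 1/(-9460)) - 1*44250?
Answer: -18760201733710/423959361 ≈ -44250.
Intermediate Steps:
1/(-44816 + 1/(-9460)) - 1*44250 = 1/(-44816 - 1/9460) - 44250 = 1/(-423959361/9460) - 44250 = -9460/423959361 - 44250 = -18760201733710/423959361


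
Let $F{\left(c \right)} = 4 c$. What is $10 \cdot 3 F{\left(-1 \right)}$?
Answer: $-120$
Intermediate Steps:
$10 \cdot 3 F{\left(-1 \right)} = 10 \cdot 3 \cdot 4 \left(-1\right) = 30 \left(-4\right) = -120$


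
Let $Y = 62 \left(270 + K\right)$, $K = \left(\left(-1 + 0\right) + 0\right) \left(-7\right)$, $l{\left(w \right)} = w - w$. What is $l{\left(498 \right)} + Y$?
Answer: $17174$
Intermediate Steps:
$l{\left(w \right)} = 0$
$K = 7$ ($K = \left(-1 + 0\right) \left(-7\right) = \left(-1\right) \left(-7\right) = 7$)
$Y = 17174$ ($Y = 62 \left(270 + 7\right) = 62 \cdot 277 = 17174$)
$l{\left(498 \right)} + Y = 0 + 17174 = 17174$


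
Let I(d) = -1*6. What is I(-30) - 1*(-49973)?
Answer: 49967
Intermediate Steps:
I(d) = -6
I(-30) - 1*(-49973) = -6 - 1*(-49973) = -6 + 49973 = 49967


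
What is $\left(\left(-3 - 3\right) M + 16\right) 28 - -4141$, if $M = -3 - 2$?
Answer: $5429$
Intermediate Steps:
$M = -5$ ($M = -3 - 2 = -5$)
$\left(\left(-3 - 3\right) M + 16\right) 28 - -4141 = \left(\left(-3 - 3\right) \left(-5\right) + 16\right) 28 - -4141 = \left(\left(-6\right) \left(-5\right) + 16\right) 28 + 4141 = \left(30 + 16\right) 28 + 4141 = 46 \cdot 28 + 4141 = 1288 + 4141 = 5429$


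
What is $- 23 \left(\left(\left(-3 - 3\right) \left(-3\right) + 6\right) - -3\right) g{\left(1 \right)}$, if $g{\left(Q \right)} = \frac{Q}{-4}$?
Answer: $\frac{621}{4} \approx 155.25$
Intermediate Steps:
$g{\left(Q \right)} = - \frac{Q}{4}$ ($g{\left(Q \right)} = Q \left(- \frac{1}{4}\right) = - \frac{Q}{4}$)
$- 23 \left(\left(\left(-3 - 3\right) \left(-3\right) + 6\right) - -3\right) g{\left(1 \right)} = - 23 \left(\left(\left(-3 - 3\right) \left(-3\right) + 6\right) - -3\right) \left(\left(- \frac{1}{4}\right) 1\right) = - 23 \left(\left(\left(-6\right) \left(-3\right) + 6\right) + 3\right) \left(- \frac{1}{4}\right) = - 23 \left(\left(18 + 6\right) + 3\right) \left(- \frac{1}{4}\right) = - 23 \left(24 + 3\right) \left(- \frac{1}{4}\right) = \left(-23\right) 27 \left(- \frac{1}{4}\right) = \left(-621\right) \left(- \frac{1}{4}\right) = \frac{621}{4}$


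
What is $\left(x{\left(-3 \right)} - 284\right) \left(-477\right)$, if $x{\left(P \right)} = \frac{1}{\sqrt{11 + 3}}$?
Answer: $135468 - \frac{477 \sqrt{14}}{14} \approx 1.3534 \cdot 10^{5}$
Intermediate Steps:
$x{\left(P \right)} = \frac{\sqrt{14}}{14}$ ($x{\left(P \right)} = \frac{1}{\sqrt{14}} = \frac{\sqrt{14}}{14}$)
$\left(x{\left(-3 \right)} - 284\right) \left(-477\right) = \left(\frac{\sqrt{14}}{14} - 284\right) \left(-477\right) = \left(-284 + \frac{\sqrt{14}}{14}\right) \left(-477\right) = 135468 - \frac{477 \sqrt{14}}{14}$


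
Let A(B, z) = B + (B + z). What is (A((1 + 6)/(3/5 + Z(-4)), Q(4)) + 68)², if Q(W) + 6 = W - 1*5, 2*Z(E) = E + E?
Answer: 935089/289 ≈ 3235.6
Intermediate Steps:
Z(E) = E (Z(E) = (E + E)/2 = (2*E)/2 = E)
Q(W) = -11 + W (Q(W) = -6 + (W - 1*5) = -6 + (W - 5) = -6 + (-5 + W) = -11 + W)
A(B, z) = z + 2*B
(A((1 + 6)/(3/5 + Z(-4)), Q(4)) + 68)² = (((-11 + 4) + 2*((1 + 6)/(3/5 - 4))) + 68)² = ((-7 + 2*(7/(3*(⅕) - 4))) + 68)² = ((-7 + 2*(7/(⅗ - 4))) + 68)² = ((-7 + 2*(7/(-17/5))) + 68)² = ((-7 + 2*(7*(-5/17))) + 68)² = ((-7 + 2*(-35/17)) + 68)² = ((-7 - 70/17) + 68)² = (-189/17 + 68)² = (967/17)² = 935089/289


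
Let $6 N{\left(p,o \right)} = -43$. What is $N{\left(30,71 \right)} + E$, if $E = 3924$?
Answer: $\frac{23501}{6} \approx 3916.8$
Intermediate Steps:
$N{\left(p,o \right)} = - \frac{43}{6}$ ($N{\left(p,o \right)} = \frac{1}{6} \left(-43\right) = - \frac{43}{6}$)
$N{\left(30,71 \right)} + E = - \frac{43}{6} + 3924 = \frac{23501}{6}$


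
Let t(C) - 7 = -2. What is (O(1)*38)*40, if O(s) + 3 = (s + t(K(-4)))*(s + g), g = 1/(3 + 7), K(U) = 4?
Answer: 5472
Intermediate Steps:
g = ⅒ (g = 1/10 = ⅒ ≈ 0.10000)
t(C) = 5 (t(C) = 7 - 2 = 5)
O(s) = -3 + (5 + s)*(⅒ + s) (O(s) = -3 + (s + 5)*(s + ⅒) = -3 + (5 + s)*(⅒ + s))
(O(1)*38)*40 = ((-5/2 + 1² + (51/10)*1)*38)*40 = ((-5/2 + 1 + 51/10)*38)*40 = ((18/5)*38)*40 = (684/5)*40 = 5472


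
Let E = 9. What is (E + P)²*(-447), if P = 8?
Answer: -129183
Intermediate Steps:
(E + P)²*(-447) = (9 + 8)²*(-447) = 17²*(-447) = 289*(-447) = -129183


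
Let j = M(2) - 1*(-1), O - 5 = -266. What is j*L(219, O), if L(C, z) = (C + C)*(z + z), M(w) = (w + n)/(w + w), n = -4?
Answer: -114318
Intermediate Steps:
O = -261 (O = 5 - 266 = -261)
M(w) = (-4 + w)/(2*w) (M(w) = (w - 4)/(w + w) = (-4 + w)/((2*w)) = (-4 + w)*(1/(2*w)) = (-4 + w)/(2*w))
L(C, z) = 4*C*z (L(C, z) = (2*C)*(2*z) = 4*C*z)
j = ½ (j = (½)*(-4 + 2)/2 - 1*(-1) = (½)*(½)*(-2) + 1 = -½ + 1 = ½ ≈ 0.50000)
j*L(219, O) = (4*219*(-261))/2 = (½)*(-228636) = -114318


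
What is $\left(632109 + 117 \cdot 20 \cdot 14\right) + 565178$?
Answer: $1230047$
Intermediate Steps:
$\left(632109 + 117 \cdot 20 \cdot 14\right) + 565178 = \left(632109 + 2340 \cdot 14\right) + 565178 = \left(632109 + 32760\right) + 565178 = 664869 + 565178 = 1230047$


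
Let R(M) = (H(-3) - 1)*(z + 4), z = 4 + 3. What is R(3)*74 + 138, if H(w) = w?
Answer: -3118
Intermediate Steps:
z = 7
R(M) = -44 (R(M) = (-3 - 1)*(7 + 4) = -4*11 = -44)
R(3)*74 + 138 = -44*74 + 138 = -3256 + 138 = -3118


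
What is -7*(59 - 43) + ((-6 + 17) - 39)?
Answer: -140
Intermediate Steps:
-7*(59 - 43) + ((-6 + 17) - 39) = -7*16 + (11 - 39) = -112 - 28 = -140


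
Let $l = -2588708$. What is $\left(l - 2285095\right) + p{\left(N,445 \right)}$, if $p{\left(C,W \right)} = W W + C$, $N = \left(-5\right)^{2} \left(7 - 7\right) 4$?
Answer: $-4675778$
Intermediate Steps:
$N = 0$ ($N = 25 \left(7 - 7\right) 4 = 25 \cdot 0 \cdot 4 = 0 \cdot 4 = 0$)
$p{\left(C,W \right)} = C + W^{2}$ ($p{\left(C,W \right)} = W^{2} + C = C + W^{2}$)
$\left(l - 2285095\right) + p{\left(N,445 \right)} = \left(-2588708 - 2285095\right) + \left(0 + 445^{2}\right) = -4873803 + \left(0 + 198025\right) = -4873803 + 198025 = -4675778$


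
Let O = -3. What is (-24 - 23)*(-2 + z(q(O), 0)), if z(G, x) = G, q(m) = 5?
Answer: -141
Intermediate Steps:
(-24 - 23)*(-2 + z(q(O), 0)) = (-24 - 23)*(-2 + 5) = -47*3 = -141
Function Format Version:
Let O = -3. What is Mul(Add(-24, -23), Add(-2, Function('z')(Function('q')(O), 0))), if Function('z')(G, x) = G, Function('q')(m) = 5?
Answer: -141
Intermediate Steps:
Mul(Add(-24, -23), Add(-2, Function('z')(Function('q')(O), 0))) = Mul(Add(-24, -23), Add(-2, 5)) = Mul(-47, 3) = -141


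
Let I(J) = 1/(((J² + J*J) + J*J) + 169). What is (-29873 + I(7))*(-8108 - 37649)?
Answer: 431939994319/316 ≈ 1.3669e+9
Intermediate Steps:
I(J) = 1/(169 + 3*J²) (I(J) = 1/(((J² + J²) + J²) + 169) = 1/((2*J² + J²) + 169) = 1/(3*J² + 169) = 1/(169 + 3*J²))
(-29873 + I(7))*(-8108 - 37649) = (-29873 + 1/(169 + 3*7²))*(-8108 - 37649) = (-29873 + 1/(169 + 3*49))*(-45757) = (-29873 + 1/(169 + 147))*(-45757) = (-29873 + 1/316)*(-45757) = -9439867/316*(-45757) = 431939994319/316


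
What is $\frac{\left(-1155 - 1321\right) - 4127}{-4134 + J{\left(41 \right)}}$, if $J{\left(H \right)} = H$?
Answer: $\frac{6603}{4093} \approx 1.6132$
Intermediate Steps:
$\frac{\left(-1155 - 1321\right) - 4127}{-4134 + J{\left(41 \right)}} = \frac{\left(-1155 - 1321\right) - 4127}{-4134 + 41} = \frac{-2476 - 4127}{-4093} = \left(-6603\right) \left(- \frac{1}{4093}\right) = \frac{6603}{4093}$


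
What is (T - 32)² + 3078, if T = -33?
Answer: 7303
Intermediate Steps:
(T - 32)² + 3078 = (-33 - 32)² + 3078 = (-65)² + 3078 = 4225 + 3078 = 7303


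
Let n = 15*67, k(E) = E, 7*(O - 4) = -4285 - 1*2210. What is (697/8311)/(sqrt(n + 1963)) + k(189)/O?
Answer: -1323/6467 + 697*sqrt(742)/12333524 ≈ -0.20304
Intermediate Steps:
O = -6467/7 (O = 4 + (-4285 - 1*2210)/7 = 4 + (-4285 - 2210)/7 = 4 + (1/7)*(-6495) = 4 - 6495/7 = -6467/7 ≈ -923.86)
n = 1005
(697/8311)/(sqrt(n + 1963)) + k(189)/O = (697/8311)/(sqrt(1005 + 1963)) + 189/(-6467/7) = (697*(1/8311))/(sqrt(2968)) + 189*(-7/6467) = 697/(8311*((2*sqrt(742)))) - 1323/6467 = 697*(sqrt(742)/1484)/8311 - 1323/6467 = 697*sqrt(742)/12333524 - 1323/6467 = -1323/6467 + 697*sqrt(742)/12333524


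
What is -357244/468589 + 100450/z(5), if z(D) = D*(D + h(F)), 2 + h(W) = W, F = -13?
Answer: -941752545/468589 ≈ -2009.8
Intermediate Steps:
h(W) = -2 + W
z(D) = D*(-15 + D) (z(D) = D*(D + (-2 - 13)) = D*(D - 15) = D*(-15 + D))
-357244/468589 + 100450/z(5) = -357244/468589 + 100450/((5*(-15 + 5))) = -357244*1/468589 + 100450/((5*(-10))) = -357244/468589 + 100450/(-50) = -357244/468589 + 100450*(-1/50) = -357244/468589 - 2009 = -941752545/468589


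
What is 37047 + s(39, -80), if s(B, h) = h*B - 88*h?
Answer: 40967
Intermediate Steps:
s(B, h) = -88*h + B*h (s(B, h) = B*h - 88*h = -88*h + B*h)
37047 + s(39, -80) = 37047 - 80*(-88 + 39) = 37047 - 80*(-49) = 37047 + 3920 = 40967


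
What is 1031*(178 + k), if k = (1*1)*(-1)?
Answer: 182487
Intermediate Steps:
k = -1 (k = 1*(-1) = -1)
1031*(178 + k) = 1031*(178 - 1) = 1031*177 = 182487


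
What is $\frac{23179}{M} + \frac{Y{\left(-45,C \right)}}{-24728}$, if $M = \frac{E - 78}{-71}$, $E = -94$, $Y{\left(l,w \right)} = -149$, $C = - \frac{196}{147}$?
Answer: $\frac{10173779445}{1063304} \approx 9568.1$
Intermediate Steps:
$C = - \frac{4}{3}$ ($C = \left(-196\right) \frac{1}{147} = - \frac{4}{3} \approx -1.3333$)
$M = \frac{172}{71}$ ($M = \frac{-94 - 78}{-71} = \left(- \frac{1}{71}\right) \left(-172\right) = \frac{172}{71} \approx 2.4225$)
$\frac{23179}{M} + \frac{Y{\left(-45,C \right)}}{-24728} = \frac{23179}{\frac{172}{71}} - \frac{149}{-24728} = 23179 \cdot \frac{71}{172} - - \frac{149}{24728} = \frac{1645709}{172} + \frac{149}{24728} = \frac{10173779445}{1063304}$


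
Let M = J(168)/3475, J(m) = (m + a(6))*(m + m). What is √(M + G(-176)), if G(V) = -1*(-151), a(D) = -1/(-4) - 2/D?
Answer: √80779155/695 ≈ 12.932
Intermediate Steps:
a(D) = ¼ - 2/D (a(D) = -1*(-¼) - 2/D = ¼ - 2/D)
G(V) = 151
J(m) = 2*m*(-1/12 + m) (J(m) = (m + (¼)*(-8 + 6)/6)*(m + m) = (m + (¼)*(⅙)*(-2))*(2*m) = (m - 1/12)*(2*m) = (-1/12 + m)*(2*m) = 2*m*(-1/12 + m))
M = 11284/695 (M = ((⅙)*168*(-1 + 12*168))/3475 = ((⅙)*168*(-1 + 2016))*(1/3475) = ((⅙)*168*2015)*(1/3475) = 56420*(1/3475) = 11284/695 ≈ 16.236)
√(M + G(-176)) = √(11284/695 + 151) = √(116229/695) = √80779155/695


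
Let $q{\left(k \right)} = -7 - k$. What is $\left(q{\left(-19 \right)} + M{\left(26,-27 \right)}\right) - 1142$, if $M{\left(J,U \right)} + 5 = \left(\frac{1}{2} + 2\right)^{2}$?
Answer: $- \frac{4515}{4} \approx -1128.8$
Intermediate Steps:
$M{\left(J,U \right)} = \frac{5}{4}$ ($M{\left(J,U \right)} = -5 + \left(\frac{1}{2} + 2\right)^{2} = -5 + \left(\frac{5}{2}\right)^{2} = -5 + \frac{25}{4} = \frac{5}{4}$)
$\left(q{\left(-19 \right)} + M{\left(26,-27 \right)}\right) - 1142 = \left(\left(-7 - -19\right) + \frac{5}{4}\right) - 1142 = \left(\left(-7 + 19\right) + \frac{5}{4}\right) - 1142 = \left(12 + \frac{5}{4}\right) - 1142 = \frac{53}{4} - 1142 = - \frac{4515}{4}$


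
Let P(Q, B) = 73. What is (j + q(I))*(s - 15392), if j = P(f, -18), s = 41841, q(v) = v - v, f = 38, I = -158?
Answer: 1930777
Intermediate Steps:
q(v) = 0
j = 73
(j + q(I))*(s - 15392) = (73 + 0)*(41841 - 15392) = 73*26449 = 1930777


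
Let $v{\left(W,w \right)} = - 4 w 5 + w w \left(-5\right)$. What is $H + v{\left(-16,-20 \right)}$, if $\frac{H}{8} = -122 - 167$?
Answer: $-3912$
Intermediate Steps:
$H = -2312$ ($H = 8 \left(-122 - 167\right) = 8 \left(-289\right) = -2312$)
$v{\left(W,w \right)} = - 20 w - 5 w^{2}$ ($v{\left(W,w \right)} = - 20 w + w^{2} \left(-5\right) = - 20 w - 5 w^{2}$)
$H + v{\left(-16,-20 \right)} = -2312 - - 100 \left(4 - 20\right) = -2312 - \left(-100\right) \left(-16\right) = -2312 - 1600 = -3912$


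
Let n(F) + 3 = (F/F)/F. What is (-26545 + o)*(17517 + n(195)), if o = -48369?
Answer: -255848615134/195 ≈ -1.3120e+9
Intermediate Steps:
n(F) = -3 + 1/F (n(F) = -3 + (F/F)/F = -3 + 1/F)
(-26545 + o)*(17517 + n(195)) = (-26545 - 48369)*(17517 + (-3 + 1/195)) = -74914*(17517 + (-3 + 1/195)) = -74914*(17517 - 584/195) = -74914*3415231/195 = -255848615134/195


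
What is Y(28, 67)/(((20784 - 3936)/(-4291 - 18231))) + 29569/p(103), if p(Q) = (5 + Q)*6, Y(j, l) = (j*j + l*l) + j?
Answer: -14827541/2106 ≈ -7040.6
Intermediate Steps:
Y(j, l) = j + j**2 + l**2 (Y(j, l) = (j**2 + l**2) + j = j + j**2 + l**2)
p(Q) = 30 + 6*Q
Y(28, 67)/(((20784 - 3936)/(-4291 - 18231))) + 29569/p(103) = (28 + 28**2 + 67**2)/(((20784 - 3936)/(-4291 - 18231))) + 29569/(30 + 6*103) = (28 + 784 + 4489)/((16848/(-22522))) + 29569/(30 + 618) = 5301/((16848*(-1/22522))) + 29569/648 = 5301/(-8424/11261) + 29569*(1/648) = 5301*(-11261/8424) + 29569/648 = -6632729/936 + 29569/648 = -14827541/2106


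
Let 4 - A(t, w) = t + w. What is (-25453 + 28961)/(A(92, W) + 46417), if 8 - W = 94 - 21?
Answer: 1754/23197 ≈ 0.075613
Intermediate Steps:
W = -65 (W = 8 - (94 - 21) = 8 - 1*73 = 8 - 73 = -65)
A(t, w) = 4 - t - w (A(t, w) = 4 - (t + w) = 4 + (-t - w) = 4 - t - w)
(-25453 + 28961)/(A(92, W) + 46417) = (-25453 + 28961)/((4 - 1*92 - 1*(-65)) + 46417) = 3508/((4 - 92 + 65) + 46417) = 3508/(-23 + 46417) = 3508/46394 = 3508*(1/46394) = 1754/23197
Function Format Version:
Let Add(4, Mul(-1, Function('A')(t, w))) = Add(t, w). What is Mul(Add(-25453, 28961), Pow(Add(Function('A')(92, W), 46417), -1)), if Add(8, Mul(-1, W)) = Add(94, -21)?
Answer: Rational(1754, 23197) ≈ 0.075613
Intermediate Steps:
W = -65 (W = Add(8, Mul(-1, Add(94, -21))) = Add(8, Mul(-1, 73)) = Add(8, -73) = -65)
Function('A')(t, w) = Add(4, Mul(-1, t), Mul(-1, w)) (Function('A')(t, w) = Add(4, Mul(-1, Add(t, w))) = Add(4, Add(Mul(-1, t), Mul(-1, w))) = Add(4, Mul(-1, t), Mul(-1, w)))
Mul(Add(-25453, 28961), Pow(Add(Function('A')(92, W), 46417), -1)) = Mul(Add(-25453, 28961), Pow(Add(Add(4, Mul(-1, 92), Mul(-1, -65)), 46417), -1)) = Mul(3508, Pow(Add(Add(4, -92, 65), 46417), -1)) = Mul(3508, Pow(Add(-23, 46417), -1)) = Mul(3508, Pow(46394, -1)) = Mul(3508, Rational(1, 46394)) = Rational(1754, 23197)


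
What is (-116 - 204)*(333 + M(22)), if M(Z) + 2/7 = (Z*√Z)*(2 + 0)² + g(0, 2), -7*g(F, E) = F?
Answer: -745280/7 - 28160*√22 ≈ -2.3855e+5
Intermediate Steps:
g(F, E) = -F/7
M(Z) = -2/7 + 4*Z^(3/2) (M(Z) = -2/7 + ((Z*√Z)*(2 + 0)² - ⅐*0) = -2/7 + (Z^(3/2)*2² + 0) = -2/7 + (Z^(3/2)*4 + 0) = -2/7 + (4*Z^(3/2) + 0) = -2/7 + 4*Z^(3/2))
(-116 - 204)*(333 + M(22)) = (-116 - 204)*(333 + (-2/7 + 4*22^(3/2))) = -320*(333 + (-2/7 + 4*(22*√22))) = -320*(333 + (-2/7 + 88*√22)) = -320*(2329/7 + 88*√22) = -745280/7 - 28160*√22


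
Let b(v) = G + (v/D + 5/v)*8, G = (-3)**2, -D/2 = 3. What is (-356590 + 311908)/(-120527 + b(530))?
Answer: 3552219/9637355 ≈ 0.36859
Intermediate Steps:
D = -6 (D = -2*3 = -6)
G = 9
b(v) = 9 + 40/v - 4*v/3 (b(v) = 9 + (v/(-6) + 5/v)*8 = 9 + (v*(-1/6) + 5/v)*8 = 9 + (-v/6 + 5/v)*8 = 9 + (5/v - v/6)*8 = 9 + (40/v - 4*v/3) = 9 + 40/v - 4*v/3)
(-356590 + 311908)/(-120527 + b(530)) = (-356590 + 311908)/(-120527 + (9 + 40/530 - 4/3*530)) = -44682/(-120527 + (9 + 40*(1/530) - 2120/3)) = -44682/(-120527 + (9 + 4/53 - 2120/3)) = -44682/(-120527 - 110917/159) = -44682/(-19274710/159) = -44682*(-159/19274710) = 3552219/9637355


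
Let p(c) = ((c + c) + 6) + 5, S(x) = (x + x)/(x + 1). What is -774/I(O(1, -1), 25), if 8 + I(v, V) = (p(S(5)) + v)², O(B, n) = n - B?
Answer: -6966/1297 ≈ -5.3709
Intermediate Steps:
S(x) = 2*x/(1 + x) (S(x) = (2*x)/(1 + x) = 2*x/(1 + x))
p(c) = 11 + 2*c (p(c) = (2*c + 6) + 5 = (6 + 2*c) + 5 = 11 + 2*c)
I(v, V) = -8 + (43/3 + v)² (I(v, V) = -8 + ((11 + 2*(2*5/(1 + 5))) + v)² = -8 + ((11 + 2*(2*5/6)) + v)² = -8 + ((11 + 2*(2*5*(⅙))) + v)² = -8 + ((11 + 2*(5/3)) + v)² = -8 + ((11 + 10/3) + v)² = -8 + (43/3 + v)²)
-774/I(O(1, -1), 25) = -774/(-8 + (43 + 3*(-1 - 1*1))²/9) = -774/(-8 + (43 + 3*(-1 - 1))²/9) = -774/(-8 + (43 + 3*(-2))²/9) = -774/(-8 + (43 - 6)²/9) = -774/(-8 + (⅑)*37²) = -774/(-8 + (⅑)*1369) = -774/(-8 + 1369/9) = -774/1297/9 = -774*9/1297 = -6966/1297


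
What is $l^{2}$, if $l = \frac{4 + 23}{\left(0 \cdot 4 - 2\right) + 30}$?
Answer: $\frac{729}{784} \approx 0.92985$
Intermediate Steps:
$l = \frac{27}{28}$ ($l = \frac{27}{\left(0 - 2\right) + 30} = \frac{27}{-2 + 30} = \frac{27}{28} \approx 0.96429$)
$l^{2} = \left(\frac{27}{28}\right)^{2} = \frac{729}{784}$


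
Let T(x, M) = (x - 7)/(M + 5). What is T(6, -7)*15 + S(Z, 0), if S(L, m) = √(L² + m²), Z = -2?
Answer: 19/2 ≈ 9.5000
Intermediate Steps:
T(x, M) = (-7 + x)/(5 + M)
T(6, -7)*15 + S(Z, 0) = ((-7 + 6)/(5 - 7))*15 + √((-2)² + 0²) = (-1/(-2))*15 + √(4 + 0) = -½*(-1)*15 + √4 = (½)*15 + 2 = 15/2 + 2 = 19/2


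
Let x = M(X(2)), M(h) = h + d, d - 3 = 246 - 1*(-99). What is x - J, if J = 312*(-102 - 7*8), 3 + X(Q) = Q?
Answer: 49643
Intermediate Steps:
X(Q) = -3 + Q
J = -49296 (J = 312*(-102 - 56) = 312*(-158) = -49296)
d = 348 (d = 3 + (246 - 1*(-99)) = 3 + (246 + 99) = 3 + 345 = 348)
M(h) = 348 + h (M(h) = h + 348 = 348 + h)
x = 347 (x = 348 + (-3 + 2) = 348 - 1 = 347)
x - J = 347 - 1*(-49296) = 347 + 49296 = 49643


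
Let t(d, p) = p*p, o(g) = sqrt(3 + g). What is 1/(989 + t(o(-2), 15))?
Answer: 1/1214 ≈ 0.00082372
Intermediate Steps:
t(d, p) = p**2
1/(989 + t(o(-2), 15)) = 1/(989 + 15**2) = 1/(989 + 225) = 1/1214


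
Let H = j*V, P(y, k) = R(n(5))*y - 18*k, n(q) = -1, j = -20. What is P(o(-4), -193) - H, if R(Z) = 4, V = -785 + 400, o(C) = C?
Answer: -4242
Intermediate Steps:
V = -385
P(y, k) = -18*k + 4*y (P(y, k) = 4*y - 18*k = -18*k + 4*y)
H = 7700 (H = -20*(-385) = 7700)
P(o(-4), -193) - H = (-18*(-193) + 4*(-4)) - 1*7700 = (3474 - 16) - 7700 = 3458 - 7700 = -4242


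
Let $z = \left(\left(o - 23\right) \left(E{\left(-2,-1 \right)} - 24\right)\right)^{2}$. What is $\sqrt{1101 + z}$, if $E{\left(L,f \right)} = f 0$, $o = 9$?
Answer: $\sqrt{113997} \approx 337.63$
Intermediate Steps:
$E{\left(L,f \right)} = 0$
$z = 112896$ ($z = \left(\left(9 - 23\right) \left(0 - 24\right)\right)^{2} = \left(\left(-14\right) \left(-24\right)\right)^{2} = 336^{2} = 112896$)
$\sqrt{1101 + z} = \sqrt{1101 + 112896} = \sqrt{113997}$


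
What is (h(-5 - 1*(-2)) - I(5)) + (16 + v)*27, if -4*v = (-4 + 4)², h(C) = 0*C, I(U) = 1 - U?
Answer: 436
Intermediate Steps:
h(C) = 0
v = 0 (v = -(-4 + 4)²/4 = -¼*0² = -¼*0 = 0)
(h(-5 - 1*(-2)) - I(5)) + (16 + v)*27 = (0 - (1 - 1*5)) + (16 + 0)*27 = (0 - (1 - 5)) + 16*27 = (0 - 1*(-4)) + 432 = (0 + 4) + 432 = 4 + 432 = 436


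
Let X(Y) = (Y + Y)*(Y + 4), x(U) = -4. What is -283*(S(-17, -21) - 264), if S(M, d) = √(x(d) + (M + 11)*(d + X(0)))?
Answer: 74712 - 283*√122 ≈ 71586.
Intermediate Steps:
X(Y) = 2*Y*(4 + Y) (X(Y) = (2*Y)*(4 + Y) = 2*Y*(4 + Y))
S(M, d) = √(-4 + d*(11 + M)) (S(M, d) = √(-4 + (M + 11)*(d + 2*0*(4 + 0))) = √(-4 + (11 + M)*(d + 2*0*4)) = √(-4 + (11 + M)*(d + 0)) = √(-4 + (11 + M)*d) = √(-4 + d*(11 + M)))
-283*(S(-17, -21) - 264) = -283*(√(-4 + 11*(-21) - 17*(-21)) - 264) = -283*(√(-4 - 231 + 357) - 264) = -283*(√122 - 264) = -283*(-264 + √122) = 74712 - 283*√122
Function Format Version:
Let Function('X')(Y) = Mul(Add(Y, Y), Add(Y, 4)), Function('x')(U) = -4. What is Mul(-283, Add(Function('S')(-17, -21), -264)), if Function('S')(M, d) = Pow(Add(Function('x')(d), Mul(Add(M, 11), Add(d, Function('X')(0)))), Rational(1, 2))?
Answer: Add(74712, Mul(-283, Pow(122, Rational(1, 2)))) ≈ 71586.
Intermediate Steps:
Function('X')(Y) = Mul(2, Y, Add(4, Y)) (Function('X')(Y) = Mul(Mul(2, Y), Add(4, Y)) = Mul(2, Y, Add(4, Y)))
Function('S')(M, d) = Pow(Add(-4, Mul(d, Add(11, M))), Rational(1, 2)) (Function('S')(M, d) = Pow(Add(-4, Mul(Add(M, 11), Add(d, Mul(2, 0, Add(4, 0))))), Rational(1, 2)) = Pow(Add(-4, Mul(Add(11, M), Add(d, Mul(2, 0, 4)))), Rational(1, 2)) = Pow(Add(-4, Mul(Add(11, M), Add(d, 0))), Rational(1, 2)) = Pow(Add(-4, Mul(Add(11, M), d)), Rational(1, 2)) = Pow(Add(-4, Mul(d, Add(11, M))), Rational(1, 2)))
Mul(-283, Add(Function('S')(-17, -21), -264)) = Mul(-283, Add(Pow(Add(-4, Mul(11, -21), Mul(-17, -21)), Rational(1, 2)), -264)) = Mul(-283, Add(Pow(Add(-4, -231, 357), Rational(1, 2)), -264)) = Mul(-283, Add(Pow(122, Rational(1, 2)), -264)) = Mul(-283, Add(-264, Pow(122, Rational(1, 2)))) = Add(74712, Mul(-283, Pow(122, Rational(1, 2))))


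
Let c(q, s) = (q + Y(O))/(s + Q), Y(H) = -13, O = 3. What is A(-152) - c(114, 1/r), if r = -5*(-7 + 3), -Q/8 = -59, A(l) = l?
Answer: -1437052/9441 ≈ -152.21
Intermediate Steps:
Q = 472 (Q = -8*(-59) = 472)
r = 20 (r = -5*(-4) = 20)
c(q, s) = (-13 + q)/(472 + s) (c(q, s) = (q - 13)/(s + 472) = (-13 + q)/(472 + s))
A(-152) - c(114, 1/r) = -152 - (-13 + 114)/(472 + 1/20) = -152 - 101/(472 + 1/20) = -152 - 101/9441/20 = -152 - 20*101/9441 = -152 - 1*2020/9441 = -152 - 2020/9441 = -1437052/9441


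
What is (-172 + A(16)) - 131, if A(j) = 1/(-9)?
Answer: -2728/9 ≈ -303.11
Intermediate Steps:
A(j) = -1/9
(-172 + A(16)) - 131 = (-172 - 1/9) - 131 = -1549/9 - 131 = -2728/9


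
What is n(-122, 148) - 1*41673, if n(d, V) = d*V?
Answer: -59729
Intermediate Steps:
n(d, V) = V*d
n(-122, 148) - 1*41673 = 148*(-122) - 1*41673 = -18056 - 41673 = -59729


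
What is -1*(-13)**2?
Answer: -169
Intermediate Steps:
-1*(-13)**2 = -1*169 = -169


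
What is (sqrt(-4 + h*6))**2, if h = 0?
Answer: -4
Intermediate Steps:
(sqrt(-4 + h*6))**2 = (sqrt(-4 + 0*6))**2 = (sqrt(-4 + 0))**2 = (sqrt(-4))**2 = (2*I)**2 = -4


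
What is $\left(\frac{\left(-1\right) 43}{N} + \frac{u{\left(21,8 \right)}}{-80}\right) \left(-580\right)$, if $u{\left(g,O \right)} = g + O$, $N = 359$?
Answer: $\frac{401679}{1436} \approx 279.72$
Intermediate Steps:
$u{\left(g,O \right)} = O + g$
$\left(\frac{\left(-1\right) 43}{N} + \frac{u{\left(21,8 \right)}}{-80}\right) \left(-580\right) = \left(\frac{\left(-1\right) 43}{359} + \frac{8 + 21}{-80}\right) \left(-580\right) = \left(\left(-43\right) \frac{1}{359} + 29 \left(- \frac{1}{80}\right)\right) \left(-580\right) = \left(- \frac{43}{359} - \frac{29}{80}\right) \left(-580\right) = \left(- \frac{13851}{28720}\right) \left(-580\right) = \frac{401679}{1436}$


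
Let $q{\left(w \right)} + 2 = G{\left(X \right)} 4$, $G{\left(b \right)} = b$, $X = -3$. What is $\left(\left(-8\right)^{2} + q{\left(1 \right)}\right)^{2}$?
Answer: $2500$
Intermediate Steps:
$q{\left(w \right)} = -14$ ($q{\left(w \right)} = -2 - 12 = -14$)
$\left(\left(-8\right)^{2} + q{\left(1 \right)}\right)^{2} = \left(\left(-8\right)^{2} - 14\right)^{2} = \left(64 - 14\right)^{2} = 50^{2} = 2500$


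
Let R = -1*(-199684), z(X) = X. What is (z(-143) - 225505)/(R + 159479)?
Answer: -25072/39907 ≈ -0.62826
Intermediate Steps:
R = 199684
(z(-143) - 225505)/(R + 159479) = (-143 - 225505)/(199684 + 159479) = -225648/359163 = -225648*1/359163 = -25072/39907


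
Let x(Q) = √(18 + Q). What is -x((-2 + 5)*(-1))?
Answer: -√15 ≈ -3.8730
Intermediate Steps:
-x((-2 + 5)*(-1)) = -√(18 + (-2 + 5)*(-1)) = -√(18 + 3*(-1)) = -√(18 - 3) = -√15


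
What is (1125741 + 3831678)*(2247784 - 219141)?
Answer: 10056833352417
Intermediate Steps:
(1125741 + 3831678)*(2247784 - 219141) = 4957419*2028643 = 10056833352417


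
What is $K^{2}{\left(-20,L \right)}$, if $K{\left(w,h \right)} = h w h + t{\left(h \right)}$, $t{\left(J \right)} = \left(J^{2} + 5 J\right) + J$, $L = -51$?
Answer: $2472575625$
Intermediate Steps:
$t{\left(J \right)} = J^{2} + 6 J$
$K{\left(w,h \right)} = h \left(6 + h\right) + w h^{2}$ ($K{\left(w,h \right)} = h w h + h \left(6 + h\right) = w h^{2} + h \left(6 + h\right) = h \left(6 + h\right) + w h^{2}$)
$K^{2}{\left(-20,L \right)} = \left(- 51 \left(6 - 51 - -1020\right)\right)^{2} = \left(- 51 \left(6 - 51 + 1020\right)\right)^{2} = \left(\left(-51\right) 975\right)^{2} = \left(-49725\right)^{2} = 2472575625$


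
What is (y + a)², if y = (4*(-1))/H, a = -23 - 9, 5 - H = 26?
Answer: 446224/441 ≈ 1011.8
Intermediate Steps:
H = -21 (H = 5 - 1*26 = 5 - 26 = -21)
a = -32
y = 4/21 (y = (4*(-1))/(-21) = -4*(-1/21) = 4/21 ≈ 0.19048)
(y + a)² = (4/21 - 32)² = (-668/21)² = 446224/441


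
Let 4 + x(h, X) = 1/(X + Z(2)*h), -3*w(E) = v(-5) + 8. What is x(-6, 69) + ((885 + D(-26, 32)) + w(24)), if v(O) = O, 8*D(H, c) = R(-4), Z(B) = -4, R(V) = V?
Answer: 163589/186 ≈ 879.51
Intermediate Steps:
D(H, c) = -1/2 (D(H, c) = (1/8)*(-4) = -1/2)
w(E) = -1 (w(E) = -(-5 + 8)/3 = -1/3*3 = -1)
x(h, X) = -4 + 1/(X - 4*h)
x(-6, 69) + ((885 + D(-26, 32)) + w(24)) = (1 - 4*69 + 16*(-6))/(69 - 4*(-6)) + ((885 - 1/2) - 1) = (1 - 276 - 96)/(69 + 24) + (1769/2 - 1) = -371/93 + 1767/2 = 163589/186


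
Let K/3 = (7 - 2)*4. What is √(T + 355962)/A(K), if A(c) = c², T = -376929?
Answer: I*√20967/3600 ≈ 0.040222*I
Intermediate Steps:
K = 60 (K = 3*((7 - 2)*4) = 3*(5*4) = 3*20 = 60)
√(T + 355962)/A(K) = √(-376929 + 355962)/(60²) = √(-20967)/3600 = (I*√20967)*(1/3600) = I*√20967/3600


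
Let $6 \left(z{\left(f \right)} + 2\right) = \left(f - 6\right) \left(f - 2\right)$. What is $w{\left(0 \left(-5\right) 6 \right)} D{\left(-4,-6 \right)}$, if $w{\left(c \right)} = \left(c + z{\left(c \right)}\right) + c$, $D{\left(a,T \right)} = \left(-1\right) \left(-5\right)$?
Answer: $0$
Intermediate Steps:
$z{\left(f \right)} = -2 + \frac{\left(-6 + f\right) \left(-2 + f\right)}{6}$ ($z{\left(f \right)} = -2 + \frac{\left(f - 6\right) \left(f - 2\right)}{6} = -2 + \frac{\left(-6 + f\right) \left(-2 + f\right)}{6}$)
$D{\left(a,T \right)} = 5$
$w{\left(c \right)} = 2 c + \frac{c \left(-8 + c\right)}{6}$ ($w{\left(c \right)} = \left(c + \frac{c \left(-8 + c\right)}{6}\right) + c = 2 c + \frac{c \left(-8 + c\right)}{6}$)
$w{\left(0 \left(-5\right) 6 \right)} D{\left(-4,-6 \right)} = \frac{0 \left(-5\right) 6 \left(4 + 0 \left(-5\right) 6\right)}{6} \cdot 5 = \frac{0 \cdot 6 \left(4 + 0 \cdot 6\right)}{6} \cdot 5 = \frac{1}{6} \cdot 0 \left(4 + 0\right) 5 = \frac{1}{6} \cdot 0 \cdot 4 \cdot 5 = 0 \cdot 5 = 0$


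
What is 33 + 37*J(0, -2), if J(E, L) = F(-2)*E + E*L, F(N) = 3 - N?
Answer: 33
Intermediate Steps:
J(E, L) = 5*E + E*L (J(E, L) = (3 - 1*(-2))*E + E*L = (3 + 2)*E + E*L = 5*E + E*L)
33 + 37*J(0, -2) = 33 + 37*(0*(5 - 2)) = 33 + 37*(0*3) = 33 + 37*0 = 33 + 0 = 33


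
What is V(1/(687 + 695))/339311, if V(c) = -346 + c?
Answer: -478171/468927802 ≈ -0.0010197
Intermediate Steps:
V(1/(687 + 695))/339311 = (-346 + 1/(687 + 695))/339311 = (-346 + 1/1382)*(1/339311) = -478171/1382*1/339311 = -478171/468927802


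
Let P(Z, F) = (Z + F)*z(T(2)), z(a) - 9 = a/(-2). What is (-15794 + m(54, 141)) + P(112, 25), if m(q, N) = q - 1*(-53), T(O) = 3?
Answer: -29319/2 ≈ -14660.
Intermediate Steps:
z(a) = 9 - a/2 (z(a) = 9 + a/(-2) = 9 + a*(-½) = 9 - a/2)
m(q, N) = 53 + q (m(q, N) = q + 53 = 53 + q)
P(Z, F) = 15*F/2 + 15*Z/2 (P(Z, F) = (Z + F)*(9 - ½*3) = (F + Z)*(9 - 3/2) = (F + Z)*(15/2) = 15*F/2 + 15*Z/2)
(-15794 + m(54, 141)) + P(112, 25) = (-15794 + (53 + 54)) + ((15/2)*25 + (15/2)*112) = (-15794 + 107) + (375/2 + 840) = -15687 + 2055/2 = -29319/2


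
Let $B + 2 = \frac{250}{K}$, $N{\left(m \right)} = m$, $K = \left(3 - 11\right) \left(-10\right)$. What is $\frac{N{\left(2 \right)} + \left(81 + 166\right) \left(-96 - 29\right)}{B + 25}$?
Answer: $- \frac{246984}{209} \approx -1181.7$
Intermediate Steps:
$K = 80$ ($K = \left(-8\right) \left(-10\right) = 80$)
$B = \frac{9}{8}$ ($B = -2 + \frac{250}{80} = -2 + 250 \cdot \frac{1}{80} = -2 + \frac{25}{8} = \frac{9}{8} \approx 1.125$)
$\frac{N{\left(2 \right)} + \left(81 + 166\right) \left(-96 - 29\right)}{B + 25} = \frac{2 + \left(81 + 166\right) \left(-96 - 29\right)}{\frac{9}{8} + 25} = \frac{2 + 247 \left(-125\right)}{\frac{209}{8}} = \left(2 - 30875\right) \frac{8}{209} = \left(-30873\right) \frac{8}{209} = - \frac{246984}{209}$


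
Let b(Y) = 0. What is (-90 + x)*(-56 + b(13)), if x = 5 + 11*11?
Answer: -2016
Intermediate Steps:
x = 126 (x = 5 + 121 = 126)
(-90 + x)*(-56 + b(13)) = (-90 + 126)*(-56 + 0) = 36*(-56) = -2016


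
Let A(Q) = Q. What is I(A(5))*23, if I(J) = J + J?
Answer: 230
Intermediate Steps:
I(J) = 2*J
I(A(5))*23 = (2*5)*23 = 10*23 = 230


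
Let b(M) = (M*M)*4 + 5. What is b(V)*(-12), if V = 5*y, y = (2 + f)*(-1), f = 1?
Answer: -10860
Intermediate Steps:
y = -3 (y = (2 + 1)*(-1) = 3*(-1) = -3)
V = -15 (V = 5*(-3) = -15)
b(M) = 5 + 4*M² (b(M) = M²*4 + 5 = 4*M² + 5 = 5 + 4*M²)
b(V)*(-12) = (5 + 4*(-15)²)*(-12) = (5 + 4*225)*(-12) = (5 + 900)*(-12) = 905*(-12) = -10860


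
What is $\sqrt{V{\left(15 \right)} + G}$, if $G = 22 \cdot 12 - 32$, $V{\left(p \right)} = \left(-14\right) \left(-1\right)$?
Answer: $\sqrt{246} \approx 15.684$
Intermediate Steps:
$V{\left(p \right)} = 14$
$G = 232$ ($G = 264 - 32 = 232$)
$\sqrt{V{\left(15 \right)} + G} = \sqrt{14 + 232} = \sqrt{246}$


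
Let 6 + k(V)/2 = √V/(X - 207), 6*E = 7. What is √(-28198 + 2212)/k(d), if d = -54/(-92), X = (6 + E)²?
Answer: -722053007*I*√25986/8664630252 + 50427*I*√99613/1444105042 ≈ -13.422*I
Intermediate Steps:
E = 7/6 (E = (⅙)*7 = 7/6 ≈ 1.1667)
X = 1849/36 (X = (6 + 7/6)² = (43/6)² = 1849/36 ≈ 51.361)
d = 27/46 (d = -54*(-1/92) = 27/46 ≈ 0.58696)
k(V) = -12 - 72*√V/5603 (k(V) = -12 + 2*(√V/(1849/36 - 207)) = -12 + 2*(√V/(-5603/36)) = -12 + 2*(-36*√V/5603) = -12 - 72*√V/5603)
√(-28198 + 2212)/k(d) = √(-28198 + 2212)/(-12 - 108*√138/128869) = √(-25986)/(-12 - 108*√138/128869) = (I*√25986)/(-12 - 108*√138/128869) = I*√25986/(-12 - 108*√138/128869)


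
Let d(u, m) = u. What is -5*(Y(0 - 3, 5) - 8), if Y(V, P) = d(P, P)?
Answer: 15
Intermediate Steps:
Y(V, P) = P
-5*(Y(0 - 3, 5) - 8) = -5*(5 - 8) = -5*(-3) = 15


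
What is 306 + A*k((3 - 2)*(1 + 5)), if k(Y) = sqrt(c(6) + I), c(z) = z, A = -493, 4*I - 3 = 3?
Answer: 306 - 493*sqrt(30)/2 ≈ -1044.1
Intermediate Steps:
I = 3/2 (I = 3/4 + (1/4)*3 = 3/4 + 3/4 = 3/2 ≈ 1.5000)
k(Y) = sqrt(30)/2 (k(Y) = sqrt(6 + 3/2) = sqrt(15/2) = sqrt(30)/2)
306 + A*k((3 - 2)*(1 + 5)) = 306 - 493*sqrt(30)/2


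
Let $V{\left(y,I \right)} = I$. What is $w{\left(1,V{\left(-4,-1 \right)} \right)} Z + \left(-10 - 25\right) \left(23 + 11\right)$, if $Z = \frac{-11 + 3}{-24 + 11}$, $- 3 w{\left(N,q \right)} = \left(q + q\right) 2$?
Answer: $- \frac{46378}{39} \approx -1189.2$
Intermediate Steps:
$w{\left(N,q \right)} = - \frac{4 q}{3}$ ($w{\left(N,q \right)} = - \frac{\left(q + q\right) 2}{3} = - \frac{2 q 2}{3} = - \frac{4 q}{3}$)
$Z = \frac{8}{13}$ ($Z = - \frac{8}{-13} = \left(-8\right) \left(- \frac{1}{13}\right) = \frac{8}{13} \approx 0.61539$)
$w{\left(1,V{\left(-4,-1 \right)} \right)} Z + \left(-10 - 25\right) \left(23 + 11\right) = \left(- \frac{4}{3}\right) \left(-1\right) \frac{8}{13} + \left(-10 - 25\right) \left(23 + 11\right) = \frac{4}{3} \cdot \frac{8}{13} - 1190 = \frac{32}{39} - 1190 = - \frac{46378}{39}$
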